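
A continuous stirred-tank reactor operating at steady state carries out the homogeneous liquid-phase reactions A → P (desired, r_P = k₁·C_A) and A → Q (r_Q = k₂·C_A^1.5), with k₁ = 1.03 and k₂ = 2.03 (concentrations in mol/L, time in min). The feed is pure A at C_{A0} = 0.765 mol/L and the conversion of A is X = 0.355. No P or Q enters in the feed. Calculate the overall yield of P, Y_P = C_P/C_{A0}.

Exit C_A = C_{A0}(1−X) = 0.765×0.645 = 0.4934 mol/L.
A CSTR operates uniformly at the exit composition, giving r_P = 0.5082 and r_Q = 0.7036 (each k·C_A^n at C_A = 0.4934).
Fraction of consumed A going to P: r_P/(r_P+r_Q) = 0.4194.
C_P = 0.4194·C_{A0}·X = 0.4194×0.765×0.355 = 0.114 mol/L; Y_P = C_P/C_{A0} = 0.149.

0.149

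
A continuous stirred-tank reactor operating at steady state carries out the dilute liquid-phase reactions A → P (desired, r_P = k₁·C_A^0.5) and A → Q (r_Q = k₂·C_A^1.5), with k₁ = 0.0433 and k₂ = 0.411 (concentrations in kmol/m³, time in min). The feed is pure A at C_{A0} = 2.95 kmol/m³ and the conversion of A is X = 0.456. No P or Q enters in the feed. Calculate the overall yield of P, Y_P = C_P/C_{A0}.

0.0281

Exit C_A = C_{A0}(1−X) = 2.95×0.544 = 1.605 kmol/m³.
Rates in a CSTR are evaluated at the outlet concentration: r_P = 0.0433×1.605^0.5 = 0.05485, r_Q = 0.411×1.605^1.5 = 0.8356.
Fraction of consumed A going to P: r_P/(r_P+r_Q) = 0.06160.
C_P = 0.06160·C_{A0}·X = 0.06160×2.95×0.456 = 0.0829 kmol/m³; Y_P = C_P/C_{A0} = 0.0281.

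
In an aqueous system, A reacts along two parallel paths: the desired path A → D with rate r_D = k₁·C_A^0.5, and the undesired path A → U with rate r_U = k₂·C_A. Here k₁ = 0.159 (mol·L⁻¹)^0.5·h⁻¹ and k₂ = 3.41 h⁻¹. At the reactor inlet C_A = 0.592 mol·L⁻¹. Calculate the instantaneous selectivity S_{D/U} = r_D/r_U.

S_{D/U} = r_D/r_U = (k₁·C_A^0.5)/(k₂·C_A) = (k₁/k₂)·C_A^-0.5.
= (0.159×0.5920^0.5) / (3.41×0.5920) = 0.1223/2.019 = 0.0606.

0.0606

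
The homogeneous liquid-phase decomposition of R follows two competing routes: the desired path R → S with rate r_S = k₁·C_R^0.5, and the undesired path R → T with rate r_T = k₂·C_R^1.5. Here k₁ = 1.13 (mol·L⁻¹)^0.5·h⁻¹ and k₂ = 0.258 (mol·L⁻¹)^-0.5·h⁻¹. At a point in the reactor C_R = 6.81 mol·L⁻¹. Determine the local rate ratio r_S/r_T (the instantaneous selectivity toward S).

0.643

S_{S/T} = r_S/r_T = (k₁·C_R^0.5)/(k₂·C_R^1.5) = (k₁/k₂)·C_R⁻¹.
= (1.13×6.810^0.5) / (0.258×6.810^1.5) = 2.949/4.585 = 0.643.
The undesired path is higher order in R, so low C_R (CSTR or dilute feed) favours S.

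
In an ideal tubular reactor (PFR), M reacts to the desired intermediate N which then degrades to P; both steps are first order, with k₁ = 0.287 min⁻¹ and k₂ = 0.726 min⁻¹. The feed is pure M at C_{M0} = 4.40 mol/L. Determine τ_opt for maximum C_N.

2.11 min

The intermediate peaks when r₁ = r₂, i.e. k₁e^(−k₁τ) = k₂e^(−k₂τ), giving τ_opt = ln(k₂/k₁)/(k₂−k₁).
= ln(0.726/0.287)/(0.726−0.287) = ln(2.530)/0.4390 = 0.9281/0.4390 = 2.11 min.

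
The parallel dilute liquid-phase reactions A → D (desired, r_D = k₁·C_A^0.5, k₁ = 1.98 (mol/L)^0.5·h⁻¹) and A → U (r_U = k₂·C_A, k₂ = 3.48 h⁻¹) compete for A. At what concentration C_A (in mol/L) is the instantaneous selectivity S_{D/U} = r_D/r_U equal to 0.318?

S_{D/U} = (k₁/k₂)·C_A^-0.5 ⇒ C_A = (S·k₂/k₁)^(-2).
= (0.318×3.48/1.98)^(-2) = (0.5589)^(-2) = 3.20 mol/L.

3.20 mol/L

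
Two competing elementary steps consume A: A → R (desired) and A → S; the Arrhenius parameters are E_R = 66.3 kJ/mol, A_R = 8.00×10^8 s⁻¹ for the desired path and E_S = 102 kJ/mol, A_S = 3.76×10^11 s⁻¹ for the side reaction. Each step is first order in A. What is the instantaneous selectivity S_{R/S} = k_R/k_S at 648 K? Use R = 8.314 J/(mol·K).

1.61

k_R/k_S = (A_R/A_S)·exp[−(E_R−E_S)/(RT)] = (A_R/A_S)·exp[(E_S−E_R)/(RT)].
(E_S−E_R)/(RT) = (102−66.3)×10³/(8.314×648) = 35700/5387 = 6.626.
k_R/k_S = (8.00×10^8/3.76×10^11)·exp(6.626) = 0.002128 × 754.8 = 1.61.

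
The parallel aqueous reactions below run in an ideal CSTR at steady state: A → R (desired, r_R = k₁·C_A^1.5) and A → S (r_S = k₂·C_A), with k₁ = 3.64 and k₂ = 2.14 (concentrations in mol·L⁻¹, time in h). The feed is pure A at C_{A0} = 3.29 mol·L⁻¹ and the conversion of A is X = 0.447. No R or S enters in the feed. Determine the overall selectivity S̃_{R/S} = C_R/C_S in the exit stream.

2.29

Exit C_A = C_{A0}(1−X) = 3.29×0.553 = 1.819 mol·L⁻¹.
Rates in a CSTR are evaluated at the outlet concentration: r_R = 3.64×1.819^1.5 = 8.933, r_S = 2.14×1.819 = 3.893.
Overall selectivity = C_R/C_S = r_Rτ/(r_Sτ) = r_R/r_S = 2.29.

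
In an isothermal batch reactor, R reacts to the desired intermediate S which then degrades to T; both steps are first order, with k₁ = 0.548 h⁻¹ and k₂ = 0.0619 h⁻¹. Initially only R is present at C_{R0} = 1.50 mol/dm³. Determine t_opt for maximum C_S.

Setting dC_S/dt = 0 gives t_opt = ln(k₂/k₁)/(k₂−k₁).
= ln(0.0619/0.548)/(0.0619−0.548) = ln(0.1130)/-0.4861 = -2.181/-0.4861 = 4.49 h.

4.49 h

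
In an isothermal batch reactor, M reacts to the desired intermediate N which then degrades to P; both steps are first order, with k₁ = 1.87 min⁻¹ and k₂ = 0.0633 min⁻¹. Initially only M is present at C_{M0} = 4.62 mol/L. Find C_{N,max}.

4.10 mol/L

At the optimum, C_{N,max}/C_{M0} = (k₁/k₂)^[k₂/(k₂−k₁)].
= (1.87/0.0633)^(0.0633/(0.0633−1.87)) = (29.54)^(-0.03504) = 0.8881.
C_{N,max} = 0.8881×4.62 = 4.10 mol/L.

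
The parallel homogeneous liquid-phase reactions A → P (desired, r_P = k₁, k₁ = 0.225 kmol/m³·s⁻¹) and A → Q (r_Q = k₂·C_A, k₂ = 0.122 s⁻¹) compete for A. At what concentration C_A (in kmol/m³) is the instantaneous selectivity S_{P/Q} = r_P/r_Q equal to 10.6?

0.174 kmol/m³

S_{P/Q} = (k₁/k₂)·C_A⁻¹ ⇒ C_A = (S·k₂/k₁)^(-1).
= (10.6×0.122/0.225)^(-1) = (5.748)^(-1) = 0.174 kmol/m³.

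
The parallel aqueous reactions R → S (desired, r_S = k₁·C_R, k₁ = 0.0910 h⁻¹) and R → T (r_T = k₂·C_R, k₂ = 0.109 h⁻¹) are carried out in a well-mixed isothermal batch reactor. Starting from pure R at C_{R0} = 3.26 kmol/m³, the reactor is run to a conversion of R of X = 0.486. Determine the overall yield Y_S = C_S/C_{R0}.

C_R = C_{R0}(1−X) = 1.676 kmol/m³.
Both paths are first order in R, so the instantaneous fraction to S is constant: dC_S/d(−C_R) = k₁/(k₁+k₂) = 0.4550.
C_S = 0.4550·(C_{R0}−C_R) = 0.4550×1.584 = 0.721 kmol/m³.
Y_S = C_S/C_{R0} = 0.7209/3.26 = 0.221.

0.221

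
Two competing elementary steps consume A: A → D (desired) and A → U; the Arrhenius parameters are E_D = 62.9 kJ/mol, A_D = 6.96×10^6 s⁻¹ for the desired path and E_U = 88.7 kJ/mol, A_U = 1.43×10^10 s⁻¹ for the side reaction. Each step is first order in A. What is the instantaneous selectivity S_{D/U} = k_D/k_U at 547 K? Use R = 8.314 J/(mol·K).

Since both paths have the same order in A, the concentration cancels and S_{D/U} = k_D/k_U = (A_D/A_U)·exp[(E_U−E_D)/(RT)].
(E_U−E_D)/(RT) = (88.7−62.9)×10³/(8.314×547) = 25800/4548 = 5.673.
k_D/k_U = (6.96×10^6/1.43×10^10)·exp(5.673) = 4.867×10^-4 × 290.9 = 0.142.
Since E_D < E_U, lowering the temperature improves selectivity toward D.

0.142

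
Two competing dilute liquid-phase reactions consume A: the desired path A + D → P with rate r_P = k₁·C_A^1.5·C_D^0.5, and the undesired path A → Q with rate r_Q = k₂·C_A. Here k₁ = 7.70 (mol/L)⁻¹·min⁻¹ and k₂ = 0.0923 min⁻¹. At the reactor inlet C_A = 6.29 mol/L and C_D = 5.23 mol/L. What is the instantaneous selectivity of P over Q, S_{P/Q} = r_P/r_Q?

478

S_{P/Q} = r_P/r_Q = (k₁·C_A^1.5·C_D^0.5)/(k₂·C_A) = (k₁/k₂)·C_A^0.5·C_D^0.5.
= (7.70×6.290^1.5×5.230^0.5) / (0.0923×6.290) = 277.8/0.5806 = 478.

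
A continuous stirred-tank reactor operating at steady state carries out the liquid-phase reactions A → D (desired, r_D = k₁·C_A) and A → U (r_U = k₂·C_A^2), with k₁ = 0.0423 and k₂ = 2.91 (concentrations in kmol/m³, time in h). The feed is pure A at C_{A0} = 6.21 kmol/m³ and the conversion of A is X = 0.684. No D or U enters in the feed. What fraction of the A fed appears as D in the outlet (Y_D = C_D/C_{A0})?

Exit C_A = C_{A0}(1−X) = 6.21×0.316 = 1.962 kmol/m³.
A CSTR operates uniformly at the exit composition, giving r_D = 0.08301 and r_U = 11.21 (each k·C_A^n at C_A = 1.962).
Fraction of consumed A going to D: r_D/(r_D+r_U) = 0.007353.
C_D = 0.007353·C_{A0}·X = 0.007353×6.21×0.684 = 0.0312 kmol/m³; Y_D = C_D/C_{A0} = 0.00503.

0.00503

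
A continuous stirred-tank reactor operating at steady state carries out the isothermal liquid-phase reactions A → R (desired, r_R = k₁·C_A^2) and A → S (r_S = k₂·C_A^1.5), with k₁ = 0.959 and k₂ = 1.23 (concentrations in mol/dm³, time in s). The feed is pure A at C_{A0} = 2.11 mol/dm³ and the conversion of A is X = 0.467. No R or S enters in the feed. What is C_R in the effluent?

0.446 mol/dm³

Exit C_A = C_{A0}(1−X) = 2.11×0.533 = 1.125 mol/dm³.
Rates in a CSTR are evaluated at the outlet concentration: r_R = 0.959×1.125^2 = 1.213, r_S = 1.23×1.125^1.5 = 1.467.
Fraction of consumed A going to R: r_R/(r_R+r_S) = 0.4526.
C_R = 0.4526·C_{A0}·X = 0.4526×2.11×0.467 = 0.446 mol/dm³.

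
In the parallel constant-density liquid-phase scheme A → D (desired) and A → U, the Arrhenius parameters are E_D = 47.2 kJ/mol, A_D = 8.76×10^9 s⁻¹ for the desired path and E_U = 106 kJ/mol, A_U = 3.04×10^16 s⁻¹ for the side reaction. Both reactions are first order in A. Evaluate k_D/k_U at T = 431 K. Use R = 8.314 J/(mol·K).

3.86

k_D/k_U = (A_D/A_U)·exp[−(E_D−E_U)/(RT)] = (A_D/A_U)·exp[(E_U−E_D)/(RT)].
(E_U−E_D)/(RT) = (106−47.2)×10³/(8.314×431) = 58800/3583 = 16.41.
k_D/k_U = (8.76×10^9/3.04×10^16)·exp(16.41) = 2.882×10^-7 × 1.338×10^7 = 3.86.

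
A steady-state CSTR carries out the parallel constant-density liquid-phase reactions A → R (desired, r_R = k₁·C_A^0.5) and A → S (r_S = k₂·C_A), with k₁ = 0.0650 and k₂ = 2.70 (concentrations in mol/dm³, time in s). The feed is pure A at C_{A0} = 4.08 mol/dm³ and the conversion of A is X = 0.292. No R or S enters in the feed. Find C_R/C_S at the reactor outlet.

0.0142

Exit C_A = C_{A0}(1−X) = 4.08×0.708 = 2.889 mol/dm³.
Rates in a CSTR are evaluated at the outlet concentration: r_R = 0.0650×2.889^0.5 = 0.1105, r_S = 2.70×2.889 = 7.799.
Overall selectivity = C_R/C_S = r_Rτ/(r_Sτ) = r_R/r_S = 0.0142.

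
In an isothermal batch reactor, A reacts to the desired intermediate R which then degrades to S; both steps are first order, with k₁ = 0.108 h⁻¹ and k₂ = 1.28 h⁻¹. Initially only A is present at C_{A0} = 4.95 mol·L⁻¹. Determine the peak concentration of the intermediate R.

For a first-order series the maximum intermediate yield is C_{R,max}/C_{A0} = (k₁/k₂)^[k₂/(k₂−k₁)].
= (0.108/1.28)^(1.28/(1.28−0.108)) = (0.08437)^(1.092) = 0.06718.
C_{R,max} = 0.06718×4.95 = 0.333 mol·L⁻¹.

0.333 mol·L⁻¹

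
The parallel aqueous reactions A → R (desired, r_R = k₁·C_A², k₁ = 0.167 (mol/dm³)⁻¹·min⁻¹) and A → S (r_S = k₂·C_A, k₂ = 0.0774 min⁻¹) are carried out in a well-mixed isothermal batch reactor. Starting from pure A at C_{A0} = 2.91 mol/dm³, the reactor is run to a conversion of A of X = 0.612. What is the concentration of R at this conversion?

C_A = C_{A0}(1−X) = 1.129 mol/dm³.
Along a PFR/batch, dC_S/dC_A = −r_S/(r_R+r_S) = −k₂/(k₂+k₁·C_A).
Integrating from C_{A0} to C_A: C_S = (0.0774/0.167)·ln[(0.0774+0.167·2.91)/(0.0774+0.167·1.13)] = 0.4635·ln(0.5634/0.2660) = 0.3479 mol/dm³.
Then C_R = (C_{A0}−C_A) − C_S = 1.781 − 0.3479 = 1.433 mol/dm³.

1.43 mol/dm³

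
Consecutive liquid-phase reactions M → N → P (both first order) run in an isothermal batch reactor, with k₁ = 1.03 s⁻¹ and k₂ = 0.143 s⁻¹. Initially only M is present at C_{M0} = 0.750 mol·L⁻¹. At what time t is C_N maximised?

2.23 s

Setting dC_N/dt = 0 gives t_opt = ln(k₂/k₁)/(k₂−k₁).
= ln(0.143/1.03)/(0.143−1.03) = ln(0.1388)/-0.8870 = -1.974/-0.8870 = 2.23 s.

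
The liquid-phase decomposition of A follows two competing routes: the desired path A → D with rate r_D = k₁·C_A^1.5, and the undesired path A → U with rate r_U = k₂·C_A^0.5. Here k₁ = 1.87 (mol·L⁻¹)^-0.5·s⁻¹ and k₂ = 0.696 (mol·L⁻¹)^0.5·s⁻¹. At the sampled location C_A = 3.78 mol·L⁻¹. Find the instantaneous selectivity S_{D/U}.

10.2

S_{D/U} = r_D/r_U = (k₁·C_A^1.5)/(k₂·C_A^0.5) = (k₁/k₂)·C_A.
= (1.87×3.780^1.5) / (0.696×3.780^0.5) = 13.74/1.353 = 10.2.
Since the desired path is higher order in A, keeping C_A high (PFR or concentrated feed) favours D.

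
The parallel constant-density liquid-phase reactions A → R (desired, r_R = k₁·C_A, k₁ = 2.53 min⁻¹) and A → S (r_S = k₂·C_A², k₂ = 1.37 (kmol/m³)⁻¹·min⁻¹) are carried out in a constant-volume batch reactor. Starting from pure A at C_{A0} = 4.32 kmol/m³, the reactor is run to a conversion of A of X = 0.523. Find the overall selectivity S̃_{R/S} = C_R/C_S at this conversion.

0.595

C_A = C_{A0}(1−X) = 2.061 kmol/m³.
Along a PFR/batch, dC_R/dC_A = −r_R/(r_R+r_S) = −k₁/(k₁+k₂·C_A).
Integrating from C_{A0} to C_A: C_R = (2.53/1.37)·ln[(2.53+1.37·4.32)/(2.53+1.37·2.06)] = 1.847·ln(8.448/5.353) = 0.8427 kmol/m³.
C_S = (C_{A0}−C_A)−C_R = 1.417 kmol/m³; S̃_{R/S} = 0.8427/1.417 = 0.595.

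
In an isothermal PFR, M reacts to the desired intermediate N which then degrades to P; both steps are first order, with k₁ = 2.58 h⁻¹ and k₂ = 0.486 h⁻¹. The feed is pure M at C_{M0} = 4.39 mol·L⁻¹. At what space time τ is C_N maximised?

Setting dC_N/dτ = 0 gives τ_opt = ln(k₂/k₁)/(k₂−k₁).
= ln(0.486/2.58)/(0.486−2.58) = ln(0.1884)/-2.094 = -1.669/-2.094 = 0.797 h.

0.797 h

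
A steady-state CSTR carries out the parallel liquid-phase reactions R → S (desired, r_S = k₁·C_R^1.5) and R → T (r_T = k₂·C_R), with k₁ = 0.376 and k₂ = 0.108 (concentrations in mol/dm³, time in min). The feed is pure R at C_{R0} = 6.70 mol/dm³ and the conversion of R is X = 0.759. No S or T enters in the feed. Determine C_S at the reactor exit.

Exit C_R = C_{R0}(1−X) = 6.70×0.241 = 1.615 mol/dm³.
A CSTR operates uniformly at the exit composition, giving r_S = 0.7715 and r_T = 0.1744 (each k·C_R^n at C_R = 1.615).
Fraction of consumed R going to S: r_S/(r_S+r_T) = 0.8156.
C_S = 0.8156·C_{R0}·X = 0.8156×6.70×0.759 = 4.15 mol/dm³.

4.15 mol/dm³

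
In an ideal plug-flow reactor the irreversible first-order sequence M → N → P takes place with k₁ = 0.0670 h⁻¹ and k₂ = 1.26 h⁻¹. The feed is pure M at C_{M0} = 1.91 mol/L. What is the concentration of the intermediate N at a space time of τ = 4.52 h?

The intermediate concentration in a first-order A→B→C sequence is C_N = k₁C_{M0}(e^(−k₁τ) − e^(−k₂τ))/(k₂−k₁).
e^(−k₁τ) = e^(−0.0670×4.52) = e^(−0.3028) = 0.7387; e^(−k₂τ) = e^(−5.695) = 0.003362.
C_N = 0.0670×1.91/(1.26−0.0670) × (0.7387−0.003362) = 0.1073×0.7354 = 0.07888 mol/L.

0.0789 mol/L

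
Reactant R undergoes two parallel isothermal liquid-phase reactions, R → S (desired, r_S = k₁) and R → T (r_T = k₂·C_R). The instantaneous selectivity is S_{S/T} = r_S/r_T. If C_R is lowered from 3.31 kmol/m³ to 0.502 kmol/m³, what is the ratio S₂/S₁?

S_{S/T} = (k₁/k₂)·C_R⁻¹, so S₂/S₁ = (C_{R,2}/C_{R,1})⁻¹.
= 3.31/0.502 = 6.59.

6.59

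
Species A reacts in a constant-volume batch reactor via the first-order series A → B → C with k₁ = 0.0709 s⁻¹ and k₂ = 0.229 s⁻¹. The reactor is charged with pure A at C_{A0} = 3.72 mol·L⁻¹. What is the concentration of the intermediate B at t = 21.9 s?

0.342 mol·L⁻¹

Solving the coupled first-order balances gives C_B(t) = [k₁/(k₂−k₁)]·C_{A0}·(e^(−k₁t) − e^(−k₂t)).
e^(−k₁t) = e^(−0.0709×21.9) = e^(−1.553) = 0.2117; e^(−k₂t) = e^(−5.015) = 0.006637.
C_B = 0.0709×3.72/(0.229−0.0709) × (0.2117−0.006637) = 1.668×0.2050 = 0.3420 mol·L⁻¹.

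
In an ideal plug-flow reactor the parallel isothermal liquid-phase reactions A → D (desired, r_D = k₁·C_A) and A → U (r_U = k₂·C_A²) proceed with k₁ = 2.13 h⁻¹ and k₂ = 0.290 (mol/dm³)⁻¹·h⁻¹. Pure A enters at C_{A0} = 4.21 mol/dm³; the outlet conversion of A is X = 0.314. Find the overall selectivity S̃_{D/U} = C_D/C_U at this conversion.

C_A = C_{A0}(1−X) = 2.888 mol/dm³.
Along a PFR/batch, dC_D/dC_A = −r_D/(r_D+r_U) = −k₁/(k₁+k₂·C_A).
Integrating from C_{A0} to C_A: C_D = (2.13/0.290)·ln[(2.13+0.290·4.21)/(2.13+0.290·2.89)] = 7.345·ln(3.351/2.968) = 0.8924 mol/dm³.
C_U = (C_{A0}−C_A)−C_D = 0.4296 mol/dm³; S̃_{D/U} = 0.8924/0.4296 = 2.08.

2.08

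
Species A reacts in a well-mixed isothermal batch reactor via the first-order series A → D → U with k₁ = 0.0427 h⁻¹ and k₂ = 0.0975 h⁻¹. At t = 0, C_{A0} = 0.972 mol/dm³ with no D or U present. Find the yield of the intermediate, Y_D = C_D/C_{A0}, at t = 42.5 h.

For first-order series with pure A initially, C_D(t) = k₁C_{A0}/(k₂−k₁)·(e^(−k₁t) − e^(−k₂t)).
e^(−k₁t) = e^(−0.0427×42.5) = e^(−1.815) = 0.1629; e^(−k₂t) = e^(−4.144) = 0.01586.
C_D = 0.0427×0.972/(0.0975−0.0427) × (0.1629−0.01586) = 0.7574×0.1470 = 0.1113 mol/dm³.
Y_D = C_D/C_{A0} = 0.1113/0.972 = 0.115.

0.115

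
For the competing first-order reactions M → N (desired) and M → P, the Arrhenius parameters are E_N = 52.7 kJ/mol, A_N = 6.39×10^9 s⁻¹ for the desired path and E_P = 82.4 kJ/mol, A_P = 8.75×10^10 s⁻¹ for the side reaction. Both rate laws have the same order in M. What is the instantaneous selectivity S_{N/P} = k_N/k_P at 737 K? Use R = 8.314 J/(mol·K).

With equal orders, S_{N/P} = k_N/k_P = (A_N/A_P)·exp[(E_P−E_N)/(RT)].
(E_P−E_N)/(RT) = (82.4−52.7)×10³/(8.314×737) = 29700/6127 = 4.847.
k_N/k_P = (6.39×10^9/8.75×10^10)·exp(4.847) = 0.07303 × 127.4 = 9.30.
Since E_N < E_P, lowering the temperature improves selectivity toward N.

9.30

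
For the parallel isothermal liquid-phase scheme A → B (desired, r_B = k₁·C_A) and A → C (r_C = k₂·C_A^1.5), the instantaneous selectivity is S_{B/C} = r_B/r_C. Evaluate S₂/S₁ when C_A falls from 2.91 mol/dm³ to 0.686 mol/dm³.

S_{B/C} = (k₁/k₂)·C_A^-0.5, so S₂/S₁ = (C_{A,2}/C_{A,1})^-0.5.
= (0.686/2.91)^(-0.5) = (0.2357)^(-0.5) = 2.06.
Selectivity toward B rises as C_A falls — low-concentration operation is favoured.

2.06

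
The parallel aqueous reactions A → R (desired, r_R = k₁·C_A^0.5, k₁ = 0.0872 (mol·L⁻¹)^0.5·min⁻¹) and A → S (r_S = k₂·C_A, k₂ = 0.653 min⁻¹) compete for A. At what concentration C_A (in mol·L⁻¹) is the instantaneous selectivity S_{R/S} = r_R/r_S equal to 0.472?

0.0800 mol·L⁻¹

S_{R/S} = (k₁/k₂)·C_A^-0.5 ⇒ C_A = (S·k₂/k₁)^(-2).
= (0.472×0.653/0.0872)^(-2) = (3.535)^(-2) = 0.0800 mol·L⁻¹.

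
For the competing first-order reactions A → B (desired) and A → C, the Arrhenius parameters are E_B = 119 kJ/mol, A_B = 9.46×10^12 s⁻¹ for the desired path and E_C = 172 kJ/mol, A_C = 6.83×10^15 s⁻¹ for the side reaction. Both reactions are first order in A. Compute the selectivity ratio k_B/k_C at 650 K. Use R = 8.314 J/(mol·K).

With equal orders, S_{B/C} = k_B/k_C = (A_B/A_C)·exp[(E_C−E_B)/(RT)].
(E_C−E_B)/(RT) = (172−119)×10³/(8.314×650) = 53000/5404 = 9.807.
k_B/k_C = (9.46×10^12/6.83×10^15)·exp(9.807) = 0.001385 × 18167 = 25.2.
Since E_B < E_C, lowering the temperature improves selectivity toward B.

25.2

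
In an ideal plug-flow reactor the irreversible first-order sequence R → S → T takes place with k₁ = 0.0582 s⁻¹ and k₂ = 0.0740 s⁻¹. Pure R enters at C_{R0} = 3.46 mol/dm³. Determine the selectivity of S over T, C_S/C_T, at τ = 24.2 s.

For first-order series with pure R initially, C_S(τ) = k₁C_{R0}/(k₂−k₁)·(e^(−k₁τ) − e^(−k₂τ)).
e^(−k₁τ) = e^(−0.0582×24.2) = e^(−1.408) = 0.2445; e^(−k₂τ) = e^(−1.791) = 0.1668.
C_S = 0.0582×3.46/(0.0740−0.0582) × (0.2445−0.1668) = 12.75×0.07770 = 0.9903 mol/dm³.
C_R = C_{R0}e^(−k₁τ) = 0.8461 mol/dm³, so C_T = C_{R0}−C_R−C_S = 1.624 mol/dm³; C_S/C_T = 0.610.

0.610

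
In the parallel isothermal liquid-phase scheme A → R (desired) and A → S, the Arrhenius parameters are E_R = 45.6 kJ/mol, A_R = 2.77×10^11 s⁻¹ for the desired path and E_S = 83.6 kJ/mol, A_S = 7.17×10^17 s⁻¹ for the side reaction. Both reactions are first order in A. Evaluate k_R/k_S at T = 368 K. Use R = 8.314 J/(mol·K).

0.0957

Since both paths have the same order in A, the concentration cancels and S_{R/S} = k_R/k_S = (A_R/A_S)·exp[(E_S−E_R)/(RT)].
(E_S−E_R)/(RT) = (83.6−45.6)×10³/(8.314×368) = 38000/3060 = 12.42.
k_R/k_S = (2.77×10^11/7.17×10^17)·exp(12.42) = 3.863×10^-7 × 2.477×10^5 = 0.0957.
Since E_R < E_S, lowering the temperature improves selectivity toward R.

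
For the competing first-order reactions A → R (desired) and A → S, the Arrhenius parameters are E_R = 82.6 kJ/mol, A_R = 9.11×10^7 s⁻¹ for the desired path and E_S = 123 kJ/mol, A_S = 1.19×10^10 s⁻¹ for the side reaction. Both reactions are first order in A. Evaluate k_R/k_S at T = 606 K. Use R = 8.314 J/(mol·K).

With equal orders, S_{R/S} = k_R/k_S = (A_R/A_S)·exp[(E_S−E_R)/(RT)].
(E_S−E_R)/(RT) = (123−82.6)×10³/(8.314×606) = 40400/5038 = 8.019.
k_R/k_S = (9.11×10^7/1.19×10^10)·exp(8.019) = 0.007655 × 3037 = 23.2.

23.2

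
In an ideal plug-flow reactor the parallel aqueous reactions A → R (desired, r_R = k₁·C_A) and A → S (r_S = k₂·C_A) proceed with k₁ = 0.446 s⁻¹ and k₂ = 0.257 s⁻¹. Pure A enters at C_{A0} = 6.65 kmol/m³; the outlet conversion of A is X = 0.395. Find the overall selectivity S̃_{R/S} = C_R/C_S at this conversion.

C_A = C_{A0}(1−X) = 4.023 kmol/m³.
Both paths are first order in A, so the instantaneous fraction to R is constant: dC_R/d(−C_A) = k₁/(k₁+k₂) = 0.6344.
C_R = 0.6344·(C_{A0}−C_A) = 0.6344×2.627 = 1.67 kmol/m³.
C_S = (C_{A0}−C_A)−C_R = 0.9603 kmol/m³; S̃_{R/S} = 1.666/0.9603 = 1.74.

1.74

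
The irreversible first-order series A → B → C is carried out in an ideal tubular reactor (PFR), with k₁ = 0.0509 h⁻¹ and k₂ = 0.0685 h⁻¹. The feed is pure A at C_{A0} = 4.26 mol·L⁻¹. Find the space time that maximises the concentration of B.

Setting dC_B/dτ = 0 gives τ_opt = ln(k₂/k₁)/(k₂−k₁).
= ln(0.0685/0.0509)/(0.0685−0.0509) = ln(1.346)/0.01760 = 0.2970/0.01760 = 16.9 h.

16.9 h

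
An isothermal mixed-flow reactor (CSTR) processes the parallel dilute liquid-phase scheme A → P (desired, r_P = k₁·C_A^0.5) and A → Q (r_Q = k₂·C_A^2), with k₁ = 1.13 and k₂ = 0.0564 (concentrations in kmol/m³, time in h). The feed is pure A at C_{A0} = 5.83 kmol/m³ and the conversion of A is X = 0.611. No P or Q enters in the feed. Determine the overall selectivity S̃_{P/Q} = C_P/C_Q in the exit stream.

5.87

Exit C_A = C_{A0}(1−X) = 5.83×0.389 = 2.268 kmol/m³.
In a CSTR the entire volume is at exit conditions, so r_P = 1.13×2.268^0.5 = 1.702 and r_Q = 0.0564×2.268^2 = 0.2901.
Overall selectivity = C_P/C_Q = r_Pτ/(r_Qτ) = r_P/r_Q = 5.87.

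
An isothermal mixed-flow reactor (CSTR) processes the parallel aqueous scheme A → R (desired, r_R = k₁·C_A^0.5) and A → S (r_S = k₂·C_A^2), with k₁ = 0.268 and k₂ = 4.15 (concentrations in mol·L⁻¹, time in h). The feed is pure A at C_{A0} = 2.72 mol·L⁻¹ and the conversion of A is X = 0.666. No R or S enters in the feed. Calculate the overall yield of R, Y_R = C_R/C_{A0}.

0.0462

Exit C_A = C_{A0}(1−X) = 2.72×0.334 = 0.9085 mol·L⁻¹.
Rates in a CSTR are evaluated at the outlet concentration: r_R = 0.268×0.9085^0.5 = 0.2554, r_S = 4.15×0.9085^2 = 3.425.
Fraction of consumed A going to R: r_R/(r_R+r_S) = 0.06940.
C_R = 0.06940·C_{A0}·X = 0.06940×2.72×0.666 = 0.126 mol·L⁻¹; Y_R = C_R/C_{A0} = 0.0462.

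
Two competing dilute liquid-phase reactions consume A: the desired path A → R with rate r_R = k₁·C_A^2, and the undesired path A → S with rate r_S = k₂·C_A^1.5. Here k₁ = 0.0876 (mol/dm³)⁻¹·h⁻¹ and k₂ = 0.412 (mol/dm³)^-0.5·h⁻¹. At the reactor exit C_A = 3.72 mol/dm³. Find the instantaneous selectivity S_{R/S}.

S_{R/S} = r_R/r_S = (k₁·C_A^2)/(k₂·C_A^1.5) = (k₁/k₂)·C_A^0.5.
= (0.0876×3.720^2) / (0.412×3.720^1.5) = 1.212/2.956 = 0.410.
Since the desired path is higher order in A, keeping C_A high (PFR or concentrated feed) favours R.

0.410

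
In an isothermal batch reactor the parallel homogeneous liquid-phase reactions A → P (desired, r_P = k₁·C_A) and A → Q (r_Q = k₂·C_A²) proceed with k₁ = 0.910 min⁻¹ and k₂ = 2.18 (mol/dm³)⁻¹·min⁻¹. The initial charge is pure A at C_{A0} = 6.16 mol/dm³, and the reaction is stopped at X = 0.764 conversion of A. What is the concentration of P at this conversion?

0.525 mol/dm³

C_A = C_{A0}(1−X) = 1.454 mol/dm³.
Along a PFR/batch, dC_P/dC_A = −r_P/(r_P+r_Q) = −k₁/(k₁+k₂·C_A).
Integrating from C_{A0} to C_A: C_P = (0.910/2.18)·ln[(0.910+2.18·6.16)/(0.910+2.18·1.45)] = 0.4174·ln(14.34/4.079) = 0.5247 mol/dm³.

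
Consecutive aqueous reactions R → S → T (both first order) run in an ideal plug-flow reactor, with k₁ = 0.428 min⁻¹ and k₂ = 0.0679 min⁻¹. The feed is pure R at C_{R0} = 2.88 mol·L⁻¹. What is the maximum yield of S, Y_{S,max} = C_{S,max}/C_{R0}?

0.707

At the optimum, C_{S,max}/C_{R0} = (k₁/k₂)^[k₂/(k₂−k₁)].
= (0.428/0.0679)^(0.0679/(0.0679−0.428)) = (6.303)^(-0.1886) = 0.7067.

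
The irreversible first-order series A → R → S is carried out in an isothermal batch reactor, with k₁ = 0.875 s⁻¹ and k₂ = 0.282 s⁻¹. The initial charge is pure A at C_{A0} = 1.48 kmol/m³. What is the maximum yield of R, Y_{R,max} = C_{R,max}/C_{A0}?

0.584

For a first-order series the maximum intermediate yield is C_{R,max}/C_{A0} = (k₁/k₂)^[k₂/(k₂−k₁)].
= (0.875/0.282)^(0.282/(0.282−0.875)) = (3.103)^(-0.4755) = 0.5836.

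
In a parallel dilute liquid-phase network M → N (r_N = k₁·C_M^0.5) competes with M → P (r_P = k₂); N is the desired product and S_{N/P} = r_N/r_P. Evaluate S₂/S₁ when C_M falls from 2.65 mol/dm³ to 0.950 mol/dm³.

0.599

S_{N/P} = (k₁/k₂)·C_M^0.5, so S₂/S₁ = (C_{M,2}/C_{M,1})^0.5.
= (0.950/2.65)^0.5 = (0.3585)^0.5 = 0.599.
Selectivity toward N falls as C_M falls — high-concentration operation is favoured.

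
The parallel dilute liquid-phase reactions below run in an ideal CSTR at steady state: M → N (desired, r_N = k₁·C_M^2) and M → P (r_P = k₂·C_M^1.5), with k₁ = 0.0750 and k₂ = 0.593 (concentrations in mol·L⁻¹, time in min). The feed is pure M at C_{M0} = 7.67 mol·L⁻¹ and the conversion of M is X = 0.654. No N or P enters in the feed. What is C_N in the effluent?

0.857 mol·L⁻¹

Exit C_M = C_{M0}(1−X) = 7.67×0.346 = 2.654 mol·L⁻¹.
Rates in a CSTR are evaluated at the outlet concentration: r_N = 0.0750×2.654^2 = 0.5282, r_P = 0.593×2.654^1.5 = 2.564.
Fraction of consumed M going to N: r_N/(r_N+r_P) = 0.1708.
C_N = 0.1708·C_{M0}·X = 0.1708×7.67×0.654 = 0.857 mol·L⁻¹.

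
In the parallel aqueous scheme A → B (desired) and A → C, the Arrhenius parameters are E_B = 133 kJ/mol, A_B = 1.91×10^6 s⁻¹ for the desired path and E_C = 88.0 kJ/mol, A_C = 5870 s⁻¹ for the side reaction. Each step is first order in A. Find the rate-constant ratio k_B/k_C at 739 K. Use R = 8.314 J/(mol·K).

0.215

With equal orders, S_{B/C} = k_B/k_C = (A_B/A_C)·exp[(E_C−E_B)/(RT)].
(E_C−E_B)/(RT) = (88.0−133)×10³/(8.314×739) = -45000/6144 = -7.324.
k_B/k_C = (1.91×10^6/5870)·exp(-7.324) = 325.4 × 6.594×10^-4 = 0.215.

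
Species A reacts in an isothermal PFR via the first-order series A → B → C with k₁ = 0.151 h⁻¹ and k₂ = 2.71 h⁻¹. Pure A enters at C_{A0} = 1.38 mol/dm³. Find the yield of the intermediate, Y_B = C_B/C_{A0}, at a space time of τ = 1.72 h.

0.0450

Solving the coupled first-order balances gives C_B(τ) = [k₁/(k₂−k₁)]·C_{A0}·(e^(−k₁τ) − e^(−k₂τ)).
e^(−k₁τ) = e^(−0.151×1.72) = e^(−0.2597) = 0.7713; e^(−k₂τ) = e^(−4.661) = 0.009455.
C_B = 0.151×1.38/(2.71−0.151) × (0.7713−0.009455) = 0.08143×0.7618 = 0.06203 mol/dm³.
Y_B = C_B/C_{A0} = 0.06203/1.38 = 0.0450.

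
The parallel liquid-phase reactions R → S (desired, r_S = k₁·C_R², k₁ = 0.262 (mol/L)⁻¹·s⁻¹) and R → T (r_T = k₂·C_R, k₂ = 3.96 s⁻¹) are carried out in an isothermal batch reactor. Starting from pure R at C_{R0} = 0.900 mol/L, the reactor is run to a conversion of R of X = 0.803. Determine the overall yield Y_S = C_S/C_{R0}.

C_R = C_{R0}(1−X) = 0.1773 mol/L.
Along a PFR/batch, dC_T/dC_R = −r_T/(r_S+r_T) = −k₂/(k₂+k₁·C_R).
Integrating from C_{R0} to C_R: C_T = (3.96/0.262)·ln[(3.96+0.262·0.900)/(3.96+0.262·0.177)] = 15.11·ln(4.196/4.006) = 0.6980 mol/L.
Then C_S = (C_{R0}−C_R) − C_T = 0.7227 − 0.6980 = 0.02475 mol/L.
Y_S = C_S/C_{R0} = 0.02475/0.900 = 0.0275.

0.0275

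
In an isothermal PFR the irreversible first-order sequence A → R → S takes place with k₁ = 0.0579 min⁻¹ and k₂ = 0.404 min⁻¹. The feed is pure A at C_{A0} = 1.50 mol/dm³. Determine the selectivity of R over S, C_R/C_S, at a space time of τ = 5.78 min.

The intermediate concentration in a first-order A→B→C sequence is C_R = k₁C_{A0}(e^(−k₁τ) − e^(−k₂τ))/(k₂−k₁).
e^(−k₁τ) = e^(−0.0579×5.78) = e^(−0.3347) = 0.7156; e^(−k₂τ) = e^(−2.335) = 0.09680.
C_R = 0.0579×1.50/(0.404−0.0579) × (0.7156−0.09680) = 0.2509×0.6188 = 0.1553 mol/dm³.
C_A = C_{A0}e^(−k₁τ) = 1.073 mol/dm³, so C_S = C_{A0}−C_A−C_R = 0.2714 mol/dm³; C_R/C_S = 0.572.

0.572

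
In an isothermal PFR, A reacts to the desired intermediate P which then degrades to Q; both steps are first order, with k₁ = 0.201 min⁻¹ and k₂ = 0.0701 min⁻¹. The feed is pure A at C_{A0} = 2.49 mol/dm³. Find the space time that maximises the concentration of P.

8.05 min

For first-order series the maximum of C_P occurs at τ_opt = ln(k₂/k₁)/(k₂−k₁).
= ln(0.0701/0.201)/(0.0701−0.201) = ln(0.3488)/-0.1309 = -1.053/-0.1309 = 8.05 min.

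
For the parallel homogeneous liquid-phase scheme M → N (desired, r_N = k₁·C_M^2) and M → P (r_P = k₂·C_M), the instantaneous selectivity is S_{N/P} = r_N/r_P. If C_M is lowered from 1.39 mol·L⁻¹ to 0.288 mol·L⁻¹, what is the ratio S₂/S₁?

0.207

S_{N/P} = (k₁/k₂)·C_M, so S₂/S₁ = (C_{M,2}/C_{M,1}).
= 0.288/1.39 = 0.207.
Selectivity toward N falls as C_M falls — high-concentration operation is favoured.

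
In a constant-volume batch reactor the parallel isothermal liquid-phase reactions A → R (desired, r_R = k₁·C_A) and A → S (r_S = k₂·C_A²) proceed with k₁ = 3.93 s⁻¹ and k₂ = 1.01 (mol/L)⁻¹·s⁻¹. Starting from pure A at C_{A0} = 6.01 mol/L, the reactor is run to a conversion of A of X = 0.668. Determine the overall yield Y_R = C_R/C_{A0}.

C_A = C_{A0}(1−X) = 1.995 mol/L.
Along a PFR/batch, dC_R/dC_A = −r_R/(r_R+r_S) = −k₁/(k₁+k₂·C_A).
Integrating from C_{A0} to C_A: C_R = (3.93/1.01)·ln[(3.93+1.01·6.01)/(3.93+1.01·2.00)] = 3.891·ln(10.00/5.945) = 2.023 mol/L.
Y_R = C_R/C_{A0} = 2.023/6.01 = 0.337.

0.337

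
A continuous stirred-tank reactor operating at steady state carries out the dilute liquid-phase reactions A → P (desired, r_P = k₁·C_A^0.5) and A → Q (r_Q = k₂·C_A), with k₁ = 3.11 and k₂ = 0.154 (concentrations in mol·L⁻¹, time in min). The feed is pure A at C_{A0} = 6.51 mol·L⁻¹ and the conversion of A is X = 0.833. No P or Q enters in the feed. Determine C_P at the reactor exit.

Exit C_A = C_{A0}(1−X) = 6.51×0.167 = 1.087 mol·L⁻¹.
A CSTR operates uniformly at the exit composition, giving r_P = 3.243 and r_Q = 0.1674 (each k·C_A^n at C_A = 1.087).
Fraction of consumed A going to P: r_P/(r_P+r_Q) = 0.9509.
C_P = 0.9509·C_{A0}·X = 0.9509×6.51×0.833 = 5.16 mol·L⁻¹.

5.16 mol·L⁻¹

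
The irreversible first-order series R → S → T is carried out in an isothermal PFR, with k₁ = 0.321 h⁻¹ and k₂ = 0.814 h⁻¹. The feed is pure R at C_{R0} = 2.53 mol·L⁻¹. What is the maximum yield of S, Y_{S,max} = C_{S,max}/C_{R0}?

0.215

At the optimum, C_{S,max}/C_{R0} = (k₁/k₂)^[k₂/(k₂−k₁)].
= (0.321/0.814)^(0.814/(0.814−0.321)) = (0.3943)^(1.651) = 0.2152.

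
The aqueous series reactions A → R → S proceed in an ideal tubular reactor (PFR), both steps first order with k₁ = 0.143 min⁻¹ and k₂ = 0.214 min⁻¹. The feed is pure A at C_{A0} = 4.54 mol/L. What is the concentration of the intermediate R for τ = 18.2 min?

0.491 mol/L

The intermediate concentration in a first-order A→B→C sequence is C_R = k₁C_{A0}(e^(−k₁τ) − e^(−k₂τ))/(k₂−k₁).
e^(−k₁τ) = e^(−0.143×18.2) = e^(−2.603) = 0.07408; e^(−k₂τ) = e^(−3.895) = 0.02035.
C_R = 0.143×4.54/(0.214−0.143) × (0.07408−0.02035) = 9.144×0.05373 = 0.4913 mol/L.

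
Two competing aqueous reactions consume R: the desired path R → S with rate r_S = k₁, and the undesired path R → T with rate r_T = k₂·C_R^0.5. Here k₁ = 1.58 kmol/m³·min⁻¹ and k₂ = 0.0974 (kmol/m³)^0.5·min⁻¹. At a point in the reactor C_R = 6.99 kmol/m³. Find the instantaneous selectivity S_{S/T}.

6.14

S_{S/T} = r_S/r_T = (k₁)/(k₂·C_R^0.5) = (k₁/k₂)·C_R^-0.5.
= (1.58) / (0.0974×6.990^0.5) = 1.580/0.2575 = 6.14.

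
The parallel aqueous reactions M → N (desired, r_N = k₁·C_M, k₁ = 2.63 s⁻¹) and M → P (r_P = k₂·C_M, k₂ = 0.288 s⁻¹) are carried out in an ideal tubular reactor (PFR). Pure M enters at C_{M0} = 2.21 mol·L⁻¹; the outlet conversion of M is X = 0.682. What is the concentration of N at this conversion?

C_M = C_{M0}(1−X) = 0.7028 mol·L⁻¹.
Both paths are first order in M, so the instantaneous fraction to N is constant: dC_N/d(−C_M) = k₁/(k₁+k₂) = 0.9013.
C_N = 0.9013·(C_{M0}−C_M) = 0.9013×1.507 = 1.36 mol·L⁻¹.

1.36 mol·L⁻¹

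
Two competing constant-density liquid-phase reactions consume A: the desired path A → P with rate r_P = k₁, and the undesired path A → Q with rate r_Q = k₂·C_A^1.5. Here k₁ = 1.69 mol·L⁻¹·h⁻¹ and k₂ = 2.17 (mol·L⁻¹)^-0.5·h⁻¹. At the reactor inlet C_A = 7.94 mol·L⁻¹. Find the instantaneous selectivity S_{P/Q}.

S_{P/Q} = r_P/r_Q = (k₁)/(k₂·C_A^1.5) = (k₁/k₂)·C_A^-1.5.
= (1.69) / (2.17×7.940^1.5) = 1.690/48.55 = 0.0348.

0.0348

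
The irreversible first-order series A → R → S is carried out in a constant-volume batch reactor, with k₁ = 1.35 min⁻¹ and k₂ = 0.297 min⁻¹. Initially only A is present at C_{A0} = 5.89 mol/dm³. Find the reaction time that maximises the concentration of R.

1.44 min

The intermediate peaks when r₁ = r₂, i.e. k₁e^(−k₁t) = k₂e^(−k₂t), giving t_opt = ln(k₂/k₁)/(k₂−k₁).
= ln(0.297/1.35)/(0.297−1.35) = ln(0.2200)/-1.053 = -1.514/-1.053 = 1.44 min.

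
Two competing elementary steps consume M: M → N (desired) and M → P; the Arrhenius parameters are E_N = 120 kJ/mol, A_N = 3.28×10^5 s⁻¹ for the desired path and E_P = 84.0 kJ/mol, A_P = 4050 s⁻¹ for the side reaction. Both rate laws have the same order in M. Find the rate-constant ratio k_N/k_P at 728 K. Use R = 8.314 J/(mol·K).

k_N/k_P = (A_N/A_P)·exp[−(E_N−E_P)/(RT)] = (A_N/A_P)·exp[(E_P−E_N)/(RT)].
(E_P−E_N)/(RT) = (84.0−120)×10³/(8.314×728) = -36000/6053 = -5.948.
k_N/k_P = (3.28×10^5/4050)·exp(-5.948) = 80.99 × 0.002611 = 0.211.

0.211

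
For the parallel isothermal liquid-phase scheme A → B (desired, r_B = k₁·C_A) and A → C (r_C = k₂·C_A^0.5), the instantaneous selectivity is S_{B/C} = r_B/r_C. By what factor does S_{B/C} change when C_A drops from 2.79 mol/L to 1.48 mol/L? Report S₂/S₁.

0.728

S_{B/C} = (k₁/k₂)·C_A^0.5, so S₂/S₁ = (C_{A,2}/C_{A,1})^0.5.
= (1.48/2.79)^0.5 = (0.5305)^0.5 = 0.728.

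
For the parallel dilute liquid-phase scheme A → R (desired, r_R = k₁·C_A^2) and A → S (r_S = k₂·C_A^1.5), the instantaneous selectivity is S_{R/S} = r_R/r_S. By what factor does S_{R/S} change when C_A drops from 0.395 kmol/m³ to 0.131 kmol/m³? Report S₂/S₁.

S_{R/S} = (k₁/k₂)·C_A^0.5, so S₂/S₁ = (C_{A,2}/C_{A,1})^0.5.
= (0.131/0.395)^0.5 = (0.3316)^0.5 = 0.576.
Selectivity toward R falls as C_A falls — high-concentration operation is favoured.

0.576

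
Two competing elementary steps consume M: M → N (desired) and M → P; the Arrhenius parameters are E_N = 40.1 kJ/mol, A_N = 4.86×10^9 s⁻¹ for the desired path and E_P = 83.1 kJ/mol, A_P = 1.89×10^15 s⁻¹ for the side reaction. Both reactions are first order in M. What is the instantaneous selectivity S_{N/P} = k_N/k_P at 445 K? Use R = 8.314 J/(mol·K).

With equal orders, S_{N/P} = k_N/k_P = (A_N/A_P)·exp[(E_P−E_N)/(RT)].
(E_P−E_N)/(RT) = (83.1−40.1)×10³/(8.314×445) = 43000/3700 = 11.62.
k_N/k_P = (4.86×10^9/1.89×10^15)·exp(11.62) = 2.571×10^-6 × 1.116×10^5 = 0.287.
Since E_N < E_P, lowering the temperature improves selectivity toward N.

0.287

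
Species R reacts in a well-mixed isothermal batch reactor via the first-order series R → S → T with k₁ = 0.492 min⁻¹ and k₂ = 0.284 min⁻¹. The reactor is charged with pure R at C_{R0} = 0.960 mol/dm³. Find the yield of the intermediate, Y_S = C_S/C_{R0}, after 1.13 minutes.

Solving the coupled first-order balances gives C_S(t) = [k₁/(k₂−k₁)]·C_{R0}·(e^(−k₁t) − e^(−k₂t)).
e^(−k₁t) = e^(−0.492×1.13) = e^(−0.5560) = 0.5735; e^(−k₂t) = e^(−0.3209) = 0.7255.
C_S = 0.492×0.960/(0.284−0.492) × (0.5735−0.7255) = (-2.271)×(-0.1520) = 0.3451 mol/dm³.
Y_S = C_S/C_{R0} = 0.3451/0.960 = 0.359.

0.359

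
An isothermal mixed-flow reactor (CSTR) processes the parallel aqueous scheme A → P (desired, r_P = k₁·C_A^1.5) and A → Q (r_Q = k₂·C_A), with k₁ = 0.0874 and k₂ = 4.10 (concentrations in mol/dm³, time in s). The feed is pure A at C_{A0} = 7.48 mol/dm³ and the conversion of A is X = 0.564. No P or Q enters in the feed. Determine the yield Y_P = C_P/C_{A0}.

0.0209

Exit C_A = C_{A0}(1−X) = 7.48×0.436 = 3.261 mol/dm³.
In a CSTR the entire volume is at exit conditions, so r_P = 0.0874×3.261^1.5 = 0.5147 and r_Q = 4.10×3.261 = 13.37.
Fraction of consumed A going to P: r_P/(r_P+r_Q) = 0.03707.
C_P = 0.03707·C_{A0}·X = 0.03707×7.48×0.564 = 0.156 mol/dm³; Y_P = C_P/C_{A0} = 0.0209.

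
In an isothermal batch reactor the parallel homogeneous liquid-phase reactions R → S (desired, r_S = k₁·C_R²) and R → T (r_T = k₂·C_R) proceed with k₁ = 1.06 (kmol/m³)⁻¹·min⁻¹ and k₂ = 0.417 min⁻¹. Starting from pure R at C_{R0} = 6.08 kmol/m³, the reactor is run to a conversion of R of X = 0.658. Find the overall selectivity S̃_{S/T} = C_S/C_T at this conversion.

C_R = C_{R0}(1−X) = 2.079 kmol/m³.
Along a PFR/batch, dC_T/dC_R = −r_T/(r_S+r_T) = −k₂/(k₂+k₁·C_R).
Integrating from C_{R0} to C_R: C_T = (0.417/1.06)·ln[(0.417+1.06·6.08)/(0.417+1.06·2.08)] = 0.3934·ln(6.862/2.621) = 0.3786 kmol/m³.
Then C_S = (C_{R0}−C_R) − C_T = 4.001 − 0.3786 = 3.622 kmol/m³.
S̃_{S/T} = C_S/C_T = 3.622/0.3786 = 9.57.

9.57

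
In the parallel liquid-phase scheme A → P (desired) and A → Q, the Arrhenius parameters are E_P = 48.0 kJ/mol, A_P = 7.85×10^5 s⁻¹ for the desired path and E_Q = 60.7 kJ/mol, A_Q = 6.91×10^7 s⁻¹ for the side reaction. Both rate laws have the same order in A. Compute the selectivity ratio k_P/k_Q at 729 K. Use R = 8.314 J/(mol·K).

0.0923

Since both paths have the same order in A, the concentration cancels and S_{P/Q} = k_P/k_Q = (A_P/A_Q)·exp[(E_Q−E_P)/(RT)].
(E_Q−E_P)/(RT) = (60.7−48.0)×10³/(8.314×729) = 12700/6061 = 2.095.
k_P/k_Q = (7.85×10^5/6.91×10^7)·exp(2.095) = 0.01136 × 8.129 = 0.0923.
Since E_P < E_Q, lowering the temperature improves selectivity toward P.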